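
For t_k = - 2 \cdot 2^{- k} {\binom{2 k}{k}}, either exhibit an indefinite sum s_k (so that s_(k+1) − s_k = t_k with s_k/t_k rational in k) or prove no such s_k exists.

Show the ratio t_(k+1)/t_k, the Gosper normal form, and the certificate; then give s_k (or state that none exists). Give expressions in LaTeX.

Compute t_(k+1)/t_k: get (2*k + 1)/(k + 1).
Factor: A=2*k + 1; B=k + 1; C=1.
f must satisfy (2*k + 1)·f(k+1) − (k)·f(k) = 1.
deg f ≤ -1 (via 1,1,0).
Negative degree bound (-1): no f exists, t_k not Gosper-summable.

not Gosper-summable; s_k does not exist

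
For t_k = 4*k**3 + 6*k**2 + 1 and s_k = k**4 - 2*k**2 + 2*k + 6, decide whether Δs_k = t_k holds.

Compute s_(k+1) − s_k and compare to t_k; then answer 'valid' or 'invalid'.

valid (s_(k+1) − s_k reduces to t_k)

s_(k+1) = 2*k + (k + 1)**4 - 2*(k + 1)**2 + 8
s_(k+1) − s_k = 4*k**3 + 6*k**2 + 1
(s_(k+1) − s_k) − t_k = 0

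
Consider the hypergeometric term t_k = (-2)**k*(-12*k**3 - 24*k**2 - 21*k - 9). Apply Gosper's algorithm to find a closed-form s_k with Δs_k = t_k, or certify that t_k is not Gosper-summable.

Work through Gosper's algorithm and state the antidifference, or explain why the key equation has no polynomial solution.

s_k = (-2)**k*(4*k**3 - k + 1)

Step 1: r(k) = 2*(-4*k**3 - 20*k**2 - 35*k - 22)/(4*k**3 + 8*k**2 + 7*k + 3).
A = -2, B = 1, C = k**3 + 2*k**2 + 7*k/4 + 3/4.
Set up (-2)·f(k+1) − (1)·f(k) − (k**3 + 2*k**2 + 7*k/4 + 3/4) = 0.
Degrees (0,0,3) ⇒ d ≤ 3.
Coefficient equations give f(k) = -(4*k**3 - k + 1)/12.
Certificate R = B(k−1)f/C = -(4*k**3 - k + 1)/(3*(k + 1)*(4*k**2 + 4*k + 3)) gives s_k = (-2)**k*(4*k**3 - k + 1).
s_(k+1) − s_k = (-2)**k*(-4*k**3 + 3*k - 8*(k + 1)**3 - 1) = t_k.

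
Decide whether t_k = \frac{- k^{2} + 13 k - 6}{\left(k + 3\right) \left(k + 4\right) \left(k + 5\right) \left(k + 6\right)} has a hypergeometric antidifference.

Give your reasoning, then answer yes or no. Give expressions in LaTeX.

Yes. s_k = \frac{k \left(k - 3\right)}{\left(k + 3\right) \left(k + 4\right) \left(k + 5\right)}.

The ratio is -(k + 3)*(13*k - (k + 1)**2 + 7)/((k + 7)*(k**2 - 13*k + 6)).
Factor: A=k + 3; B=k + 7; C=k**2 - 13*k + 6.
Solve (k + 3)·f(k+1) − (k + 6)·f(k) = k**2 - 13*k + 6.
deg f ≤ 3 (via 1,1,2).
A polynomial solution: f(k) = -k*(k - 3).
R(k) = B(k−1)·f(k)/C(k) = -k*(k - 3)*(k + 6)/(k**2 - 13*k + 6); s_k = R·t_k = k*(k - 3)/((k + 3)*(k + 4)*(k + 5)).
Verify: (-k**2 + 13*k - 6)/(k**4 + 18*k**3 + 119*k**2 + 342*k + 360) matches t_k.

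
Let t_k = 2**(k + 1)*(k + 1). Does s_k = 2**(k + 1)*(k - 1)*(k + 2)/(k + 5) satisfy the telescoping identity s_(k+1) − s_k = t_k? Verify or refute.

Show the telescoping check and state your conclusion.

Invalid: residual 6*2**k*(-k**2 - 5*k - 6)/(k**2 + 11*k + 30) ≠ 0.

s_(k+1) = 2**(k + 2)*k*(k + 3)/(k + 6)
s_(k+1) − s_k = 2**(k + 1)*(k**3 + 9*k**2 + 26*k + 12)/(k**2 + 11*k + 30)
(s_(k+1) − s_k) − t_k = 6*2**k*(-k**2 - 5*k - 6)/(k**2 + 11*k + 30)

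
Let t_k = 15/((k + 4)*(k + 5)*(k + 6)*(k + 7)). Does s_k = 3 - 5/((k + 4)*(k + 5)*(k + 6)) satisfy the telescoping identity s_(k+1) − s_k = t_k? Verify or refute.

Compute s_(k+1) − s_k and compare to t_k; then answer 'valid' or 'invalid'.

Valid — Δs_k = t_k.

s_(k+1) = 3 - 5/((k + 5)*(k + 6)*(k + 7))
s_(k+1) − s_k = 15/((k + 4)*(k + 5)*(k + 6)*(k + 7))
(s_(k+1) − s_k) − t_k = 0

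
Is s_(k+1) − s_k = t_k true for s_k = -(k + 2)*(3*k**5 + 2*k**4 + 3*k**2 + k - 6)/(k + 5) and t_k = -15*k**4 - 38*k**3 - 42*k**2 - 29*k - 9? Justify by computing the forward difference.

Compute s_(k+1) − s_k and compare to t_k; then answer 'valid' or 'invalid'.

Invalid: residual 3*(12*k**5 + 111*k**4 + 232*k**3 + 236*k**2 + 153*k + 51)/(k**2 + 11*k + 30) ≠ 0.

s_(k+1) = -(k + 3)*(k + 3*(k + 1)**5 + 2*(k + 1)**4 + 3*(k + 1)**2 - 5)/(k + 6)
s_(k+1) − s_k = (-15*k**6 - 167*k**5 - 577*k**4 - 935*k**3 - 880*k**2 - 510*k - 117)/(k**2 + 11*k + 30)
(s_(k+1) − s_k) − t_k = 3*(12*k**5 + 111*k**4 + 232*k**3 + 236*k**2 + 153*k + 51)/(k**2 + 11*k + 30)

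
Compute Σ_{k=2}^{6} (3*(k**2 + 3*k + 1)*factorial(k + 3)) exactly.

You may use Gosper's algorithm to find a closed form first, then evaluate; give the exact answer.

Σ = 65318040

Compute t_(k+1)/t_k: get (k + 4)*(3*k + (k + 1)**2 + 4)/(k**2 + 3*k + 1).
So A=k + 4 and B=1, with C=k**2 + 3*k + 1.
Need (k + 4)·f(k+1) − (1)·f(k) = k**2 + 3*k + 1.
From deg A=1, deg B=0, deg C=2: d=1.
Solve for f: f(k) = k - 1 (degree 1 ≤ 1).
Then R = B(k−1)f/C = (k - 1)/(k**2 + 3*k + 1), so s_k = R(k)·t_k = 3*(k - 1)*factorial(k + 3).
s_(k+1) − s_k = 3*(k**2 + 3*k + 1)*factorial(k + 3) = t_k.
Evaluate s at k=7 and k=2: 65318400 and 360; difference 65318040.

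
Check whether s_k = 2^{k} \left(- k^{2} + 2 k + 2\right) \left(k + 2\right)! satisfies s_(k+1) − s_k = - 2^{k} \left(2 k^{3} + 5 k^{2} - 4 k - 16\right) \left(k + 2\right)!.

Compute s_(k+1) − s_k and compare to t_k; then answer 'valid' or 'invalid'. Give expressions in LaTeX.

Valid — Δs_k = t_k.

s_(k+1) = -2**(k + 1)*(k**2 - 3)*factorial(k + 3)
s_(k+1) − s_k = -2**k*(2*k**3 + 5*k**2 - 4*k - 16)*factorial(k + 2)
(s_(k+1) − s_k) − t_k = 0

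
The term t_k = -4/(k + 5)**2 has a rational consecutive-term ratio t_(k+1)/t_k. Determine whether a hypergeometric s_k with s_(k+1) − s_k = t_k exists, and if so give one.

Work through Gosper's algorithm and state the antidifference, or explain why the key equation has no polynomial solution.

no hypergeometric antidifference exists

Step 1: r(k) = (k + 5)**2/(k + 6)**2.
Gosper form: A/B · C(k+1)/C(k) with A=k**2 + 10*k + 25, B=k**2 + 12*k + 36, C=1.
Solve (k**2 + 10*k + 25)·f(k+1) − (k**2 + 10*k + 25)·f(k) = 1.
Degrees (2,2,0) ⇒ d ≤ 0.
Write f(k) = c0. Then LHS − RHS = -1, requiring -1 = 0: contradictory. No certificate.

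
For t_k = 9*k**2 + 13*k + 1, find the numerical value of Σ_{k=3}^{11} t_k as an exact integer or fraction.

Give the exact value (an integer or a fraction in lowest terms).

The ratio is (9*k**2 + 31*k + 23)/(9*k**2 + 13*k + 1).
A = 1, B = 1, C = k**2 + 13*k/9 + 1/9.
f must satisfy (1)·f(k+1) − (1)·f(k) = k**2 + 13*k/9 + 1/9.
d = 3 from the (0,0,2) case.
Match coefficients ⇒ f(k) = k*(3*k**2 + 2*k - 4)/9.
R(k) = B(k−1)·f(k)/C(k) = k*(3*k**2 + 2*k - 4)/(9*k**2 + 13*k + 1); s_k = R·t_k = k*(3*k**2 + 2*k - 4).
Δs = 9*k**2 + 13*k + 1, as required.
Σ_(k=3)^(11) t_k = s_(12) − s_(3) = 5424 − (87) = 5337.

Σ = 5337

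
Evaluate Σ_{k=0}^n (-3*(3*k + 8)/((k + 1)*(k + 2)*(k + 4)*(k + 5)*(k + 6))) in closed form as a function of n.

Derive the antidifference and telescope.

Ratio r(k) = (k + 1)*(k + 4)*(3*k + 11)/((k + 3)*(k + 7)*(3*k + 8)).
Factor: A=k + 1; B=k + 7; C=k**2 + 17*k/3 + 8.
Key eq: (k + 1)·f(k+1) = (k + 6)·f(k) + (k**2 + 17*k/3 + 8).
From deg A=1, deg B=1, deg C=2: d=5.
Solve for f: f(k) = k*(k + 2)*(k + 3)*(k**2 + 10*k + 29)/60 (degree 5 ≤ 5).
Certificate R = B(k−1)f/C = k*(k + 2)*(k + 6)*(k**2 + 10*k + 29)/(20*(3*k + 8)) gives s_k = 3*k*(-k**2 - 10*k - 29)/(20*(k**3 + 10*k**2 + 29*k + 20)).
Check: Δs_k = 3*(-3*k - 8)/(k**5 + 18*k**4 + 121*k**3 + 372*k**2 + 508*k + 240). ✓
s_(n+1) = 3*(-n**3 - 13*n**2 - 52*n - 40)/(20*(n**3 + 13*n**2 + 52*n + 60)) and s_(0) = 0, so S(n) = 3*(-n**3 - 13*n**2 - 52*n - 40)/(20*(n**3 + 13*n**2 + 52*n + 60)).

S(n) = 3*(-n**3 - 13*n**2 - 52*n - 40)/(20*(n**3 + 13*n**2 + 52*n + 60))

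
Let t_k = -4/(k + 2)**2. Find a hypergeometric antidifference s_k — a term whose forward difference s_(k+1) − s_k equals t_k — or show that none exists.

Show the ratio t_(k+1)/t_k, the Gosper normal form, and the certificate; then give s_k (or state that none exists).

not Gosper-summable; s_k does not exist

The ratio is (k + 2)**2/(k + 3)**2.
So A=k**2 + 4*k + 4 and B=k**2 + 6*k + 9, with C=1.
f must satisfy (k**2 + 4*k + 4)·f(k+1) − (k**2 + 4*k + 4)·f(k) = 1.
deg f ≤ 0 (via 2,2,0).
Generic f = c0 gives residual -1; -1 = 0 cannot hold, so t_k is not Gosper-summable.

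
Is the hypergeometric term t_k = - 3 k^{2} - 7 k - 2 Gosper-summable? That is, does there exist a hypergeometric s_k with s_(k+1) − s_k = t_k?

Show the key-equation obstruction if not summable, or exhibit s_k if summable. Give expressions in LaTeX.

Compute t_(k+1)/t_k: get (3*k**2 + 13*k + 12)/(3*k**2 + 7*k + 2).
Factor: A=1; B=1; C=k**2 + 7*k/3 + 2/3.
Set up (1)·f(k+1) − (1)·f(k) − (k**2 + 7*k/3 + 2/3) = 0.
Degrees (0,0,2) ⇒ d ≤ 3.
Solving with deg f ≤ 3: f(k) = k*(k**2 + 2*k - 1)/3.
Get s_k = R·t_k = k*(-k**2 - 2*k + 1) with R(k) = B(k−1)f(k)/C(k) = k*(k**2 + 2*k - 1)/((k + 2)*(3*k + 1)).
Verify: -3*k**2 - 7*k - 2 matches t_k.

Yes. s_k = k \left(- k^{2} - 2 k + 1\right).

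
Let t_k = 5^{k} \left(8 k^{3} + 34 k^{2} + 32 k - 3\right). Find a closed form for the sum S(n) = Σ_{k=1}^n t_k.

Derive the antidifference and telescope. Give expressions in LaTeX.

r(k) = 5*(8*k**3 + 58*k**2 + 124*k + 71)/(8*k**3 + 34*k**2 + 32*k - 3) after simplifying.
A = 5, B = 1, C = k**3 + 17*k**2/4 + 4*k - 3/8.
f must satisfy (5)·f(k+1) − (1)·f(k) = k**3 + 17*k**2/4 + 4*k - 3/8.
From deg A=0, deg B=0, deg C=3: d=3.
Match coefficients ⇒ f(k) = (2*k**3 + k**2 - 2*k - 2)/8.
Get s_k = R·t_k = 5**k*(2*k**3 + k**2 - 2*k - 2) with R(k) = B(k−1)f(k)/C(k) = (2*k**3 + k**2 - 2*k - 2)/(8*k**3 + 34*k**2 + 32*k - 3).
s_(k+1) − s_k = 5**k*(8*k**3 + 34*k**2 + 32*k - 3) = t_k.
Evaluate: s_(n+1) = 5**(n + 1)*(2*n**3 + 7*n**2 + 6*n - 1); subtract s_(1) = -5 ⇒ S(n) = 10*5**n*n**3 + 35*5**n*n**2 + 30*5**n*n - 5*5**n + 5.

S(n) = 10 \cdot 5^{n} n^{3} + 35 \cdot 5^{n} n^{2} + 30 \cdot 5^{n} n - 5 \cdot 5^{n} + 5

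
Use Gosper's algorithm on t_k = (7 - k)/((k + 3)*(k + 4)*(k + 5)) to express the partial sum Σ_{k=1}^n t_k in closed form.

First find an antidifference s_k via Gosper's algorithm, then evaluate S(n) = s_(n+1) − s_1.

t_(k+1)/t_k = (k - 6)*(k + 3)/((k - 7)*(k + 6)).
Factor: A=k + 3; B=k + 6; C=k - 7.
Need (k + 3)·f(k+1) − (k + 5)·f(k) = k - 7.
Bound: deg f ≤ 2.
A polynomial solution: f(k) = -k*(k + 13)/6.
So s_k = (B(k−1)f/C)·t_k = (-k*(k + 5)*(k + 13)/(6*(k - 7)))·t_k = k*(k + 13)/(6*(k + 3)*(k + 4)).
Check: Δs_k = (7 - k)/(k**3 + 12*k**2 + 47*k + 60). ✓
Evaluate: s_(n+1) = (n**2 + 15*n + 14)/(6*(n**2 + 9*n + 20)); subtract s_(1) = 7/60 ⇒ S(n) = n*(n + 29)/(20*(n**2 + 9*n + 20)).

S(n) = n*(n + 29)/(20*(n**2 + 9*n + 20))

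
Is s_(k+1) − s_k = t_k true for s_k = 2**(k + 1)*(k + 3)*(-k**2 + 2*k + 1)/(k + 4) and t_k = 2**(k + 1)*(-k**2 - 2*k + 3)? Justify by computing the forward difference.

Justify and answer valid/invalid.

Invalid: residual 2**(k + 1)*(k**3 + 5*k**2 + 7*k - 11)/(k**2 + 9*k + 20) ≠ 0.

s_(k+1) = 2**(k + 2)*(k + 4)*(2*k - (k + 1)**2 + 3)/(k + 5)
s_(k+1) − s_k = 2**(k + 1)*(-k**4 - 10*k**3 - 30*k**2 - 6*k + 49)/(k**2 + 9*k + 20)
(s_(k+1) − s_k) − t_k = 2**(k + 1)*(k**3 + 5*k**2 + 7*k - 11)/(k**2 + 9*k + 20)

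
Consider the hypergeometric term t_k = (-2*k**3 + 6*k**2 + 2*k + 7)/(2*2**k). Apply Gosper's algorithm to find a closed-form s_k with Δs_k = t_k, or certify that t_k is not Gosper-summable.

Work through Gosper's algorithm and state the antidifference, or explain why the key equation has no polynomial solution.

Step 1: r(k) = (2*k**3 - 8*k - 13)/(2*(2*k**3 - 6*k**2 - 2*k - 7)).
So A=1/2 and B=1, with C=k**3 - 3*k**2 - k - 7/2.
Need (1/2)·f(k+1) − (1)·f(k) = k**3 - 3*k**2 - k - 7/2.
From deg A=0, deg B=0, deg C=3: d=3.
A polynomial solution: f(k) = -2*k**3 - 4*k + 1.
Then R = B(k−1)f/C = -2*(2*k**3 + 4*k - 1)/(2*k**3 - 6*k**2 - 2*k - 7), so s_k = R(k)·t_k = (2*k**3 + 4*k - 1)/2**k.
s_(k+1) − s_k = (-2*k**3 + 6*k**2 + 2*k + 7)/(2*2**k) = t_k.

s_k = (2*k**3 + 4*k - 1)/2**k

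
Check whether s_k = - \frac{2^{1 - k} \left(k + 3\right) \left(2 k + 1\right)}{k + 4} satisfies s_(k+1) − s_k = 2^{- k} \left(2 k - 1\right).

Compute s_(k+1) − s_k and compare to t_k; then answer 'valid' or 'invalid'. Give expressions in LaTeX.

s_(k+1) = -(k + 4)*(2*k + 3)/(2**k*(k + 5))
s_(k+1) − s_k = (2*k**3 + 15*k**2 + 20*k - 18)/(2**k*(k**2 + 9*k + 20))
(s_(k+1) − s_k) − t_k = (-2*k**2 - 11*k + 2)/(2**k*(k**2 + 9*k + 20))

Invalid: residual \frac{2^{- k} \left(- 2 k^{2} - 11 k + 2\right)}{k^{2} + 9 k + 20} ≠ 0.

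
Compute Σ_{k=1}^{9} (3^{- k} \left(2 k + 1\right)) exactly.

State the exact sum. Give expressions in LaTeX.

Ratio r(k) = (2*k + 3)/(3*(2*k + 1)).
So A=1/3 and B=1, with C=k + 1/2.
Key eq: (1/3)·f(k+1) = (1)·f(k) + (k + 1/2).
d = 1 from the (0,0,1) case.
Coefficient equations give f(k) = -3*(k + 1)/2.
So s_k = (B(k−1)f/C)·t_k = (-3*(k + 1)/(2*k + 1))·t_k = 3**(1 - k)*(-k - 1).
Δs = (2*k + 1)/3**k, as required.
Evaluate s at k=10 and k=1: -11/19683 and -2; difference 39355/19683.

Σ = 39355/19683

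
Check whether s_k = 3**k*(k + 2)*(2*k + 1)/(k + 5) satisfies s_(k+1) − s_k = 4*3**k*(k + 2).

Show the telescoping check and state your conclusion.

Invalid: residual 3**(k + 1)*(-4*k**2 - 26*k - 39)/(k**2 + 11*k + 30) ≠ 0.

s_(k+1) = 3**(k + 1)*(k + 3)*(2*k + 3)/(k + 6)
s_(k+1) − s_k = 3**k*(4*k**3 + 40*k**2 + 130*k + 123)/(k**2 + 11*k + 30)
(s_(k+1) − s_k) − t_k = 3**(k + 1)*(-4*k**2 - 26*k - 39)/(k**2 + 11*k + 30)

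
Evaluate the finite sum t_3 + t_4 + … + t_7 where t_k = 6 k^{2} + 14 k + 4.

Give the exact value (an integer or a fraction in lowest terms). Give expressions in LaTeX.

t_(k+1)/t_k = (3*k**2 + 13*k + 12)/(3*k**2 + 7*k + 2).
So A=1 and B=1, with C=k**2 + 7*k/3 + 2/3.
Need (1)·f(k+1) − (1)·f(k) = k**2 + 7*k/3 + 2/3.
deg f ≤ 3 (via 0,0,2).
Coefficient equations give f(k) = k*(k**2 + 2*k - 1)/3.
So s_k = (B(k−1)f/C)·t_k = (k*(k**2 + 2*k - 1)/((k + 2)*(3*k + 1)))·t_k = 2*k*(k**2 + 2*k - 1).
s_(k+1) − s_k = 6*k**2 + 14*k + 4 = t_k.
Sum = s_(8) − s_(3); s_(8) = 1264, s_(3) = 84 ⇒ 1180.

Σ = 1180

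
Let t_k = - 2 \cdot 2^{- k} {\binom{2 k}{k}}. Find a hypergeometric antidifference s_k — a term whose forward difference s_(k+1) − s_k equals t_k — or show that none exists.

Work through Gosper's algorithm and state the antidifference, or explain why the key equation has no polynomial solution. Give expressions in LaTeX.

none (Gosper's algorithm certifies no s_k)

Step 1: r(k) = (2*k + 1)/(k + 1).
A = 2*k + 1, B = k + 1, C = 1.
Key eq: (2*k + 1)·f(k+1) = (k)·f(k) + (1).
deg f ≤ -1 (via 1,1,0).
d = -1 < 0 ⇒ no nonzero polynomial f; not summable.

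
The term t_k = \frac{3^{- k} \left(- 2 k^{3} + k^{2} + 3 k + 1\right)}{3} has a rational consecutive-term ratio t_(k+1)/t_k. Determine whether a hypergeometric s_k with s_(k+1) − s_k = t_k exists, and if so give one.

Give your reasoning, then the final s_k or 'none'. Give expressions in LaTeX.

s_k = 3^{- k} \left(k^{3} + k^{2} + k + 1\right)

Ratio r(k) = (2*k**3 + 5*k**2 + k - 3)/(3*(2*k**3 - k**2 - 3*k - 1)).
Gosper form: A/B · C(k+1)/C(k) with A=1/3, B=1, C=k**3 - k**2/2 - 3*k/2 - 1/2.
Need (1/3)·f(k+1) − (1)·f(k) = k**3 - k**2/2 - 3*k/2 - 1/2.
d = 3 from the (0,0,3) case.
A polynomial solution: f(k) = -3*(k + 1)*(k**2 + 1)/2.
Then R = B(k−1)f/C = -3*(k + 1)*(k**2 + 1)/((2*k + 1)*(k**2 - k - 1)), so s_k = R(k)·t_k = (k**3 + k**2 + k + 1)/3**k.
s_(k+1) − s_k = (-2*k**3 + k**2 + 3*k + 1)/(3*3**k) = t_k.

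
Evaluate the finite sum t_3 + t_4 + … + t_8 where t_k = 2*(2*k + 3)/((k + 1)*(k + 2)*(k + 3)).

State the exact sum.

Ratio r(k) = (k + 1)*(2*k + 5)/((k + 4)*(2*k + 3)).
Factor: A=k + 1; B=k + 4; C=k + 3/2.
Key eq: (k + 1)·f(k+1) = (k + 3)·f(k) + (k + 3/2).
Degrees (1,1,1) ⇒ d ≤ 2.
Coefficient equations give f(k) = k*(5*k + 7)/8.
Then R = B(k−1)f/C = k*(k + 3)*(5*k + 7)/(4*(2*k + 3)), so s_k = R(k)·t_k = k*(5*k + 7)/(2*(k + 1)*(k + 2)).
Δs = 2*(2*k + 3)/(k**3 + 6*k**2 + 11*k + 6), as required.
Evaluate s at k=9 and k=3: 117/55 and 33/20; difference 21/44.

Σ = 21/44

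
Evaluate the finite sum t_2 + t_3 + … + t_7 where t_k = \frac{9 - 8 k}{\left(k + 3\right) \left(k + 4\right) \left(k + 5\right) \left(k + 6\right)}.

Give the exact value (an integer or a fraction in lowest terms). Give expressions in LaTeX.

Σ = -43/1820

r(k) = (k + 3)*(8*k - 1)/((k + 7)*(8*k - 9)) after simplifying.
Factor: A=k + 3; B=k + 7; C=k - 9/8.
Solve (k + 3)·f(k+1) − (k + 6)·f(k) = k - 9/8.
Degrees (1,1,1) ⇒ d ≤ 3.
Solving with deg f ≤ 3: f(k) = k*(k**2 + 12*k - 193)/480.
R(k) = B(k−1)·f(k)/C(k) = k*(k + 6)*(k**2 + 12*k - 193)/(60*(8*k - 9)); s_k = R·t_k = k*(-k**2 - 12*k + 193)/(60*(k + 3)*(k + 4)*(k + 5)).
Verify: (9 - 8*k)/(k**4 + 18*k**3 + 119*k**2 + 342*k + 360) matches t_k.
Telescoping: Σ = s_(8) − s_(2) = 1/390 − (11/420) = -43/1820.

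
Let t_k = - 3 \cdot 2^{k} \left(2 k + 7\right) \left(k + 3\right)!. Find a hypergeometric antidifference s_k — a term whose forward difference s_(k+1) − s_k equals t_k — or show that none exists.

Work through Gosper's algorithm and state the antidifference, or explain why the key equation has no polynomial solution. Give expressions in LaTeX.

s_k = - 3 \cdot 2^{k} \left(k + 3\right)!

The ratio is 2*(k + 4)*(2*k + 9)/(2*k + 7).
Factor: A=2*k + 8; B=1; C=k + 7/2.
Key eq: (2*k + 8)·f(k+1) = (1)·f(k) + (k + 7/2).
From deg A=1, deg B=0, deg C=1: d=0.
Match coefficients ⇒ f(k) = 1/2.
Certificate R = B(k−1)f/C = 1/(2*k + 7) gives s_k = -3*2**k*factorial(k + 3).
Check: Δs_k = -3*2**k*(2*k + 7)*factorial(k + 3). ✓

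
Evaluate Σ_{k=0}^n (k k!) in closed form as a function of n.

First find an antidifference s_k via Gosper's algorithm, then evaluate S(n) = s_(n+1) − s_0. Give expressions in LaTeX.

S(n) = n n! + n! - 1

Step 1: r(k) = (k + 1)**2/k.
Normal form (A,B,C) = (k + 1, 1, k).
Need (k + 1)·f(k+1) − (1)·f(k) = k.
deg f ≤ 0 (via 1,0,1).
A polynomial solution: f(k) = 1.
So s_k = (B(k−1)f/C)·t_k = (1/k)·t_k = factorial(k).
Δs = k*factorial(k), as required.
Σ_(k=0)^n t_k = s_(n+1) − s_(0) = (factorial(n + 1)) − (1), i.e. n*factorial(n) + factorial(n) - 1.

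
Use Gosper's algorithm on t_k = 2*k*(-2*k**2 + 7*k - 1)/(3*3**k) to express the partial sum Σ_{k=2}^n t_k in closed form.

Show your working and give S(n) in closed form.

Ratio r(k) = (2*k**3 - k**2 - 7*k - 4)/(3*k*(2*k**2 - 7*k + 1)).
Factor: A=1/3; B=1; C=k**3 - 7*k**2/2 + k/2.
Solve (1/3)·f(k+1) − (1)·f(k) = k**3 - 7*k**2/2 + k/2.
Bound: deg f ≤ 3.
Solve for f: f(k) = -3*(2*k**3 - 4*k**2 - 1)/4 (degree 3 ≤ 3).
Get s_k = R·t_k = (2*k**3 - 4*k**2 - 1)/3**k with R(k) = B(k−1)f(k)/C(k) = -3*(2*k**3 - 4*k**2 - 1)/(2*k*(2*k**2 - 7*k + 1)).
Δs = 2*k*(-2*k**2 + 7*k - 1)/(3*3**k), as required.
Telescope: S(n) = s_(n+1) − s_(2) = 3**(-n - 1)*(2*n**3 + 2*n**2 - 2*n - 3) − (-1/9) = 3**(-n - 2)*(3**n + 6*n**3 + 6*n**2 - 6*n - 9).

S(n) = 3**(-n - 2)*(3**n + 6*n**3 + 6*n**2 - 6*n - 9)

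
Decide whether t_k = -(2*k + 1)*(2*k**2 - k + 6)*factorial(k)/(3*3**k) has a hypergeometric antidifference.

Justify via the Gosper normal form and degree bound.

Yes. s_k = (1 - 4*k**2)*factorial(k)/3**k.

t_(k+1)/t_k = (4*k**4 + 16*k**3 + 35*k**2 + 44*k + 21)/(3*(4*k**3 + 11*k + 6)).
So A=k/3 + 1/3 and B=1, with C=k**3 + 11*k/4 + 3/2.
Need (k/3 + 1/3)·f(k+1) − (1)·f(k) = k**3 + 11*k/4 + 3/2.
d = 2 from the (1,0,3) case.
Match coefficients ⇒ f(k) = 3*(2*k - 1)*(2*k + 1)/4.
Certificate R = B(k−1)f/C = 3*(2*k - 1)/(2*k**2 - k + 6) gives s_k = (1 - 4*k**2)*factorial(k)/3**k.
Δs = -(2*k + 1)*(2*k**2 - k + 6)*factorial(k)/(3*3**k), as required.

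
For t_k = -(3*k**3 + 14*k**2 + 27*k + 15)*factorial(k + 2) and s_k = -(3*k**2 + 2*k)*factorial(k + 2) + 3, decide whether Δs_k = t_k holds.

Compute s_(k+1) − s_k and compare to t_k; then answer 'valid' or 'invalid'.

valid (s_(k+1) − s_k reduces to t_k)

s_(k+1) = -(2*k + 3*(k + 1)**2 + 2)*factorial(k + 3) + 3
s_(k+1) − s_k = -(3*k**3 + 14*k**2 + 27*k + 15)*factorial(k + 2)
(s_(k+1) − s_k) − t_k = 0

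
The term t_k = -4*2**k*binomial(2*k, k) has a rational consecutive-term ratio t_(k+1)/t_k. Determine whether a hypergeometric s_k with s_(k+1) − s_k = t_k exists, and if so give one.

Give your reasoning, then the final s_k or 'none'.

none (Gosper's algorithm certifies no s_k)

Step 1: r(k) = 4*(2*k + 1)/(k + 1).
So A=8*k + 4 and B=k + 1, with C=1.
Need (8*k + 4)·f(k+1) − (k)·f(k) = 1.
deg f ≤ -1 (via 1,1,0).
Negative degree bound (-1): no f exists, t_k not Gosper-summable.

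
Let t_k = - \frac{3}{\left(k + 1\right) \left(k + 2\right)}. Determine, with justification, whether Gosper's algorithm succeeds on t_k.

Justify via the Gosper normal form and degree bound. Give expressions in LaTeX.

Yes. s_k = - \frac{3 k}{k + 1}.

Step 1: r(k) = (k + 1)/(k + 3).
Take A(k)=k + 1, B(k)=k + 3, C(k)=1.
Set up (k + 1)·f(k+1) − (k + 2)·f(k) − (1) = 0.
Degrees (1,1,0) ⇒ d ≤ 1.
Match coefficients ⇒ f(k) = k.
R(k) = B(k−1)·f(k)/C(k) = k*(k + 2); s_k = R·t_k = -3*k/(k + 1).
s_(k+1) − s_k = -3/(k**2 + 3*k + 2) = t_k.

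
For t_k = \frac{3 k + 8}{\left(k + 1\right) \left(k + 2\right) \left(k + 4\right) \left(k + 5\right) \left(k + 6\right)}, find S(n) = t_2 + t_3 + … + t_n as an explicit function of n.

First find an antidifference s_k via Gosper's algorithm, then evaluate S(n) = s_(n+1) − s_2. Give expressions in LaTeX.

S(n) = \frac{n^{3} + 13 n^{2} + 52 n - 66}{126 \left(n^{3} + 13 n^{2} + 52 n + 60\right)}

Compute t_(k+1)/t_k: get (k + 1)*(k + 4)*(3*k + 11)/((k + 3)*(k + 7)*(3*k + 8)).
Normal form (A,B,C) = (k + 1, k + 7, k**2 + 17*k/3 + 8).
Need (k + 1)·f(k+1) − (k + 6)·f(k) = k**2 + 17*k/3 + 8.
deg f ≤ 5 (via 1,1,2).
Solving with deg f ≤ 5: f(k) = k*(k + 2)*(k + 3)*(k**2 + 10*k + 29)/60.
So s_k = (B(k−1)f/C)·t_k = (k*(k + 2)*(k + 6)*(k**2 + 10*k + 29)/(20*(3*k + 8)))·t_k = k*(k**2 + 10*k + 29)/(20*(k**3 + 10*k**2 + 29*k + 20)).
s_(k+1) − s_k = (3*k + 8)/(k**5 + 18*k**4 + 121*k**3 + 372*k**2 + 508*k + 240) = t_k.
s_(n+1) = (n**3 + 13*n**2 + 52*n + 40)/(20*(n**3 + 13*n**2 + 52*n + 60)) and s_(2) = 53/1260, so S(n) = (n**3 + 13*n**2 + 52*n - 66)/(126*(n**3 + 13*n**2 + 52*n + 60)).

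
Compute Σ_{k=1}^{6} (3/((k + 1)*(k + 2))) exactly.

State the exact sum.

Σ = 9/8

Ratio r(k) = (k + 1)/(k + 3).
Gosper form: A/B · C(k+1)/C(k) with A=k + 1, B=k + 3, C=1.
f must satisfy (k + 1)·f(k+1) − (k + 2)·f(k) = 1.
From deg A=1, deg B=1, deg C=0: d=1.
A polynomial solution: f(k) = k.
Then R = B(k−1)f/C = k*(k + 2), so s_k = R(k)·t_k = 3*k/(k + 1).
Δs = 3/(k**2 + 3*k + 2), as required.
Telescoping: Σ = s_(7) − s_(1) = 21/8 − (3/2) = 9/8.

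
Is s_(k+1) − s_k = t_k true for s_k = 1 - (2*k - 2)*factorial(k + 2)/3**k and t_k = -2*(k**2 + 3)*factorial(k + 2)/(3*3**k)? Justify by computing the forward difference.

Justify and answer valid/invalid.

valid; difference matches t_k

s_(k+1) = -2*3**(-k - 1)*k*factorial(k + 3) + 1
s_(k+1) − s_k = -2*(k**2 + 3)*factorial(k + 2)/(3*3**k)
(s_(k+1) − s_k) − t_k = 0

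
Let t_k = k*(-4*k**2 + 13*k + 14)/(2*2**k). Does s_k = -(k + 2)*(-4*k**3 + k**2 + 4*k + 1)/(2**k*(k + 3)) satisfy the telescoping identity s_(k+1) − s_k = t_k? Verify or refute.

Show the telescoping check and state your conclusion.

Invalid: residual (4*k**4 + 7*k**3 - 55*k**2 - 50*k - 2)/(2*2**k*(k**2 + 7*k + 12)) ≠ 0.

s_(k+1) = (4*k**4 + 23*k**3 + 39*k**2 + 16*k - 6)/(2*2**k*(k + 4))
s_(k+1) − s_k = (-4*k**5 - 11*k**4 + 64*k**3 + 199*k**2 + 118*k - 2)/(2*2**k*(k**2 + 7*k + 12))
(s_(k+1) − s_k) − t_k = (4*k**4 + 7*k**3 - 55*k**2 - 50*k - 2)/(2*2**k*(k**2 + 7*k + 12))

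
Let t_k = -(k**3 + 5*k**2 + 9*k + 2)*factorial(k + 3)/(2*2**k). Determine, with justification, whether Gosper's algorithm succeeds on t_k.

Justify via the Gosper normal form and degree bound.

Step 1: r(k) = (k**4 + 12*k**3 + 54*k**2 + 105*k + 68)/(2*(k**3 + 5*k**2 + 9*k + 2)).
So A=k/2 + 2 and B=1, with C=k**3 + 5*k**2 + 9*k + 2.
Key eq: (k/2 + 2)·f(k+1) = (1)·f(k) + (k**3 + 5*k**2 + 9*k + 2).
Bound: deg f ≤ 2.
Solve for f: f(k) = 2*(k**2 + k - 3) (degree 2 ≤ 2).
R(k) = B(k−1)·f(k)/C(k) = 2*(k**2 + k - 3)/(k**3 + 5*k**2 + 9*k + 2); s_k = R·t_k = -(k**2 + k - 3)*factorial(k + 3)/2**k.
s_(k+1) − s_k = -(k**3 + 5*k**2 + 9*k + 2)*factorial(k + 3)/(2*2**k) = t_k.

Yes. s_k = -(k**2 + k - 3)*factorial(k + 3)/2**k.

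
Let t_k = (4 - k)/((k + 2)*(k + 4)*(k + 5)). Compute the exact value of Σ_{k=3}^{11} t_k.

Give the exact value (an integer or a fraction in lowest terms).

Ratio r(k) = (k - 3)*(k + 2)*(k + 4)/((k - 4)*(k + 3)*(k + 6)).
Take A(k)=k + 2, B(k)=k + 6, C(k)=k**2 - k - 12.
Solve (k + 2)·f(k+1) − (k + 5)·f(k) = k**2 - k - 12.
Degrees (1,1,2) ⇒ d ≤ 3.
Solve for f: f(k) = -k*(k**2 + 21*k + 50)/12 (degree 3 ≤ 3).
R(k) = B(k−1)·f(k)/C(k) = -k*(k + 5)*(k**2 + 21*k + 50)/(12*(k - 4)*(k + 3)); s_k = R·t_k = k*(k**2 + 21*k + 50)/(12*(k**3 + 9*k**2 + 26*k + 24)).
Verify: (4 - k)/(k**3 + 11*k**2 + 38*k + 40) matches t_k.
Sum = s_(12) − s_(3); s_(12) = 223/1680, s_(3) = 61/420 ⇒ -1/80.

Σ = -1/80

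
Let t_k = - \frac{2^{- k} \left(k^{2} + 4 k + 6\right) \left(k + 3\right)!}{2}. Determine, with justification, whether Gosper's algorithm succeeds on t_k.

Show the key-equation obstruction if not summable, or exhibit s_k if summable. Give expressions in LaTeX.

Ratio r(k) = (k + 4)*(4*k + (k + 1)**2 + 10)/(2*(k**2 + 4*k + 6)).
Gosper form: A/B · C(k+1)/C(k) with A=k/2 + 2, B=1, C=k**2 + 4*k + 6.
Need (k/2 + 2)·f(k+1) − (1)·f(k) = k**2 + 4*k + 6.
Degrees (1,0,2) ⇒ d ≤ 1.
Solving with deg f ≤ 1: f(k) = 2*(k + 1).
Certificate R = B(k−1)f/C = 2*(k + 1)/(k**2 + 4*k + 6) gives s_k = -(k + 1)*factorial(k + 3)/2**k.
Verify: -(k**2 + 4*k + 6)*factorial(k + 3)/(2*2**k) matches t_k.

Yes. s_k = - 2^{- k} \left(k + 1\right) \left(k + 3\right)!.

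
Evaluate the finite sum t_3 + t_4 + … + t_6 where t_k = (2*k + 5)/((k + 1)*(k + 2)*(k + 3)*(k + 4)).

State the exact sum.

Ratio r(k) = (k + 1)*(2*k + 7)/((k + 5)*(2*k + 5)).
So A=k + 1 and B=k + 5, with C=k + 5/2.
Set up (k + 1)·f(k+1) − (k + 4)·f(k) − (k + 5/2) = 0.
d = 3 from the (1,1,1) case.
Solve for f: f(k) = k*(k + 2)*(k + 4)/6 (degree 3 ≤ 3).
So s_k = (B(k−1)f/C)·t_k = (k*(k + 2)*(k + 4)**2/(3*(2*k + 5)))·t_k = k*(k + 4)/(3*(k**2 + 4*k + 3)).
Verify: (2*k + 5)/(k**4 + 10*k**3 + 35*k**2 + 50*k + 24) matches t_k.
Evaluate s at k=7 and k=3: 77/240 and 7/24; difference 7/240.

Σ = 7/240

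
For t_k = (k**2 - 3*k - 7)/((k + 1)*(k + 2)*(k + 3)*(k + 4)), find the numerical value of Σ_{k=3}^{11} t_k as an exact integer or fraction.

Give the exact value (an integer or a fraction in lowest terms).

Σ = 23/3640

Step 1: r(k) = (k**3 - 10*k - 9)/(k**3 + 2*k**2 - 22*k - 35).
Normal form (A,B,C) = (k + 1, k + 5, k**2 - 3*k - 7).
Need (k + 1)·f(k+1) − (k + 4)·f(k) = k**2 - 3*k - 7.
deg f ≤ 3 (via 1,1,2).
Coefficient equations give f(k) = -k*(k**2 + 9*k + 11)/3.
So s_k = (B(k−1)f/C)·t_k = (-k*(k + 4)*(k**2 + 9*k + 11)/(3*(k**2 - 3*k - 7)))·t_k = k*(-k**2 - 9*k - 11)/(3*(k + 1)*(k + 2)*(k + 3)).
s_(k+1) − s_k = (k**2 - 3*k - 7)/(k**4 + 10*k**3 + 35*k**2 + 50*k + 24) = t_k.
Telescoping: Σ = s_(12) − s_(3) = -526/1365 − (-47/120) = 23/3640.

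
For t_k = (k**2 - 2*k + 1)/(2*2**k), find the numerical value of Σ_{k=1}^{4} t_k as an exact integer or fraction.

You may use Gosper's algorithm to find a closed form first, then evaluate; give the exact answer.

Σ = 21/32

Compute t_(k+1)/t_k: get k**2/(2*(k**2 - 2*k + 1)).
Take A(k)=1/2, B(k)=1, C(k)=k**2 - 2*k + 1.
Solve (1/2)·f(k+1) − (1)·f(k) = k**2 - 2*k + 1.
deg f ≤ 2 (via 0,0,2).
Match coefficients ⇒ f(k) = -2*(k**2 + 2).
So s_k = (B(k−1)f/C)·t_k = (-2*(k**2 + 2)/(k - 1)**2)·t_k = (-k**2 - 2)/2**k.
Verify: (k**2 - 2*k + 1)/(2*2**k) matches t_k.
Telescoping: Σ = s_(5) − s_(1) = -27/32 − (-3/2) = 21/32.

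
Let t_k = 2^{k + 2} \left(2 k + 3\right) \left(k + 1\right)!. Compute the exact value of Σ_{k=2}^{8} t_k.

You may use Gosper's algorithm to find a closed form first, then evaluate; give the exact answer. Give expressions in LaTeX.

Compute t_(k+1)/t_k: get 2*(k + 2)*(2*k + 5)/(2*k + 3).
Normal form (A,B,C) = (2*k + 4, 1, k + 3/2).
Key eq: (2*k + 4)·f(k+1) = (1)·f(k) + (k + 3/2).
From deg A=1, deg B=0, deg C=1: d=0.
Solving with deg f ≤ 0: f(k) = 1/2.
Get s_k = R·t_k = 2**(k + 2)*factorial(k + 1) with R(k) = B(k−1)f(k)/C(k) = 1/(2*k + 3).
Δs = 2**(k + 2)*(2*k + 3)*factorial(k + 1), as required.
Telescoping: Σ = s_(9) − s_(2) = 7431782400 − (96) = 7431782304.

Σ = 7431782304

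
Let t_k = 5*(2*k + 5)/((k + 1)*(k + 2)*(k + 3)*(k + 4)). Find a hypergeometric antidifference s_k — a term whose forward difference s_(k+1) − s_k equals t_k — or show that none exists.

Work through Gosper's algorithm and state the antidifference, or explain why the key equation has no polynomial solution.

The ratio is (k + 1)*(2*k + 7)/((k + 5)*(2*k + 5)).
Gosper form: A/B · C(k+1)/C(k) with A=k + 1, B=k + 5, C=k + 5/2.
Solve (k + 1)·f(k+1) − (k + 4)·f(k) = k + 5/2.
Bound: deg f ≤ 3.
Coefficient equations give f(k) = k*(k + 2)*(k + 4)/6.
So s_k = (B(k−1)f/C)·t_k = (k*(k + 2)*(k + 4)**2/(3*(2*k + 5)))·t_k = 5*k*(k + 4)/(3*(k**2 + 4*k + 3)).
Check: Δs_k = 5*(2*k + 5)/(k**4 + 10*k**3 + 35*k**2 + 50*k + 24). ✓

s_k = 5*k*(k + 4)/(3*(k**2 + 4*k + 3))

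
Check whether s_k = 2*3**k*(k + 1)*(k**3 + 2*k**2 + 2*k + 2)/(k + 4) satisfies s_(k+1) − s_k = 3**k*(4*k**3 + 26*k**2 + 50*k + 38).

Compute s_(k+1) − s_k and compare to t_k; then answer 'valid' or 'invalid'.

Invalid: residual 3**(k + 1)*(-4*k**4 - 40*k**3 - 150*k**2 - 234*k - 148)/(k**2 + 9*k + 20) ≠ 0.

s_(k+1) = 6*3**k*(k**4 + 7*k**3 + 19*k**2 + 25*k + 14)/(k + 5)
s_(k+1) − s_k = 3**k*(4*k**5 + 50*k**4 + 244*k**3 + 558*k**2 + 640*k + 316)/(k**2 + 9*k + 20)
(s_(k+1) − s_k) − t_k = 3**(k + 1)*(-4*k**4 - 40*k**3 - 150*k**2 - 234*k - 148)/(k**2 + 9*k + 20)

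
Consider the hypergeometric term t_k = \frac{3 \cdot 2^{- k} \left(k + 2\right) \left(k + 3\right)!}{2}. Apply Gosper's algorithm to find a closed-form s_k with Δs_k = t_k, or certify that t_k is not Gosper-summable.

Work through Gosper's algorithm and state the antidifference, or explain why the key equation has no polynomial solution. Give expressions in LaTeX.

s_k = 3 \cdot 2^{- k} \left(k + 3\right)!

r(k) = (k + 3)*(k + 4)/(2*(k + 2)) after simplifying.
A = k/2 + 2, B = 1, C = k + 2.
Set up (k/2 + 2)·f(k+1) − (1)·f(k) − (k + 2) = 0.
Bound: deg f ≤ 0.
Match coefficients ⇒ f(k) = 2.
So s_k = (B(k−1)f/C)·t_k = (2/(k + 2))·t_k = 3*factorial(k + 3)/2**k.
s_(k+1) − s_k = 3*(k + 2)*factorial(k + 3)/(2*2**k) = t_k.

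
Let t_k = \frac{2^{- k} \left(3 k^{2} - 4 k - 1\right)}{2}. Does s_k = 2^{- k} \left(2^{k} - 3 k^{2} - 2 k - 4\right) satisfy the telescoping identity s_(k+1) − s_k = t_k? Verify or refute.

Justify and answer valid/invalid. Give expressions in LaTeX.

s_(k+1) = (2*2**k - 3*k**2 - 8*k - 9)/(2*2**k)
s_(k+1) − s_k = (3*k**2 - 4*k - 1)/(2*2**k)
(s_(k+1) − s_k) − t_k = 0

valid (s_(k+1) − s_k reduces to t_k)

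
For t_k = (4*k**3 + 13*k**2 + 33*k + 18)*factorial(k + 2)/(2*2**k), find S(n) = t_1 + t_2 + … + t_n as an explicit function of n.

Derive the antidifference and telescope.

t_(k+1)/t_k = (4*k**4 + 37*k**3 + 146*k**2 + 281*k + 204)/(2*(4*k**3 + 13*k**2 + 33*k + 18)).
Normal form (A,B,C) = (k/2 + 3/2, 1, k**3 + 13*k**2/4 + 33*k/4 + 9/2).
Key eq: (k/2 + 3/2)·f(k+1) = (1)·f(k) + (k**3 + 13*k**2/4 + 33*k/4 + 9/2).
Bound: deg f ≤ 2.
Solving with deg f ≤ 2: f(k) = (4*k**2 + k + 3)/2.
R(k) = B(k−1)·f(k)/C(k) = 2*(4*k**2 + k + 3)/(4*k**3 + 13*k**2 + 33*k + 18); s_k = R·t_k = (4*k**2 + k + 3)*factorial(k + 2)/2**k.
s_(k+1) − s_k = (4*k**3 + 13*k**2 + 33*k + 18)*factorial(k + 2)/(2*2**k) = t_k.
Telescope: S(n) = s_(n+1) − s_(1) = 2**(-n - 1)*(4*n**2 + 9*n + 8)*factorial(n + 3) − (24) = (-48*2**n + 4*n**5*factorial(n) + 33*n**4*factorial(n) + 106*n**3*factorial(n) + 171*n**2*factorial(n) + 142*n*factorial(n) + 48*factorial(n))/(2*2**n).

S(n) = (-48*2**n + 4*n**5*factorial(n) + 33*n**4*factorial(n) + 106*n**3*factorial(n) + 171*n**2*factorial(n) + 142*n*factorial(n) + 48*factorial(n))/(2*2**n)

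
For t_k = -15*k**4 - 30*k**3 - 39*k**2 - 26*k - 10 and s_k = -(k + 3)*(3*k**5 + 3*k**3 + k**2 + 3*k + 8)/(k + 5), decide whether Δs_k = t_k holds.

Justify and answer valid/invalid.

s_(k+1) = -(k + 4)*(3*k + 3*(k + 1)**5 + 3*(k + 1)**3 + (k + 1)**2 + 11)/(k + 6)
s_(k+1) − s_k = (-15*k**6 - 171*k**5 - 609*k**4 - 983*k**3 - 1026*k**2 - 616*k - 216)/(k**2 + 11*k + 30)
(s_(k+1) − s_k) − t_k = 2*(12*k**5 + 105*k**4 + 186*k**3 + 220*k**2 + 137*k + 42)/(k**2 + 11*k + 30)

Invalid: residual 2*(12*k**5 + 105*k**4 + 186*k**3 + 220*k**2 + 137*k + 42)/(k**2 + 11*k + 30) ≠ 0.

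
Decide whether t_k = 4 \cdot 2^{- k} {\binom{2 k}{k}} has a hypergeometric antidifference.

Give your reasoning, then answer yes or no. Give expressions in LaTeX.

r(k) = (2*k + 1)/(k + 1) after simplifying.
Take A(k)=2*k + 1, B(k)=k + 1, C(k)=1.
f must satisfy (2*k + 1)·f(k+1) − (k)·f(k) = 1.
d = -1 from the (1,1,0) case.
d = -1 < 0 ⇒ no nonzero polynomial f; not summable.

No; the degree bound rules out any f.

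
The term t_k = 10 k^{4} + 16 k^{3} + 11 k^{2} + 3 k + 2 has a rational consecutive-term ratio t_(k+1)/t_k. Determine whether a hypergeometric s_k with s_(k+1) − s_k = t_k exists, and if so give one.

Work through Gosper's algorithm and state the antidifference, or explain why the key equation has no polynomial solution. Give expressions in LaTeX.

s_k = k \left(2 k^{4} - k^{3} - k^{2} + 2\right)

Ratio r(k) = (10*k**4 + 56*k**3 + 119*k**2 + 113*k + 42)/(10*k**4 + 16*k**3 + 11*k**2 + 3*k + 2).
Gosper form: A/B · C(k+1)/C(k) with A=1, B=1, C=k**4 + 8*k**3/5 + 11*k**2/10 + 3*k/10 + 1/5.
Set up (1)·f(k+1) − (1)·f(k) − (k**4 + 8*k**3/5 + 11*k**2/10 + 3*k/10 + 1/5) = 0.
Bound: deg f ≤ 5.
Match coefficients ⇒ f(k) = k*(2*k**4 - k**3 - k**2 + 2)/10.
So s_k = (B(k−1)f/C)·t_k = (k*(2*k**4 - k**3 - k**2 + 2)/(10*k**4 + 16*k**3 + 11*k**2 + 3*k + 2))·t_k = k*(2*k**4 - k**3 - k**2 + 2).
Check: Δs_k = 10*k**4 + 16*k**3 + 11*k**2 + 3*k + 2. ✓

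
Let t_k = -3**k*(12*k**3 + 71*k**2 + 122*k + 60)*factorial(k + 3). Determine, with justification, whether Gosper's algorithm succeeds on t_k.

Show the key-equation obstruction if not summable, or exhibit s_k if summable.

Compute t_(k+1)/t_k: get 3*(12*k**4 + 155*k**3 + 728*k**2 + 1465*k + 1060)/(12*k**3 + 71*k**2 + 122*k + 60).
So A=3*k + 12 and B=1, with C=k**3 + 71*k**2/12 + 61*k/6 + 5.
Solve (3*k + 12)·f(k+1) − (1)·f(k) = k**3 + 71*k**2/12 + 61*k/6 + 5.
Degrees (1,0,3) ⇒ d ≤ 2.
Solving with deg f ≤ 2: f(k) = k*(4*k + 1)/12.
R(k) = B(k−1)·f(k)/C(k) = k*(4*k + 1)/(12*k**3 + 71*k**2 + 122*k + 60); s_k = R·t_k = -3**k*k*(4*k + 1)*factorial(k + 3).
s_(k+1) − s_k = -3**k*(12*k**3 + 71*k**2 + 122*k + 60)*factorial(k + 3) = t_k.

Yes. s_k = -3**k*k*(4*k + 1)*factorial(k + 3).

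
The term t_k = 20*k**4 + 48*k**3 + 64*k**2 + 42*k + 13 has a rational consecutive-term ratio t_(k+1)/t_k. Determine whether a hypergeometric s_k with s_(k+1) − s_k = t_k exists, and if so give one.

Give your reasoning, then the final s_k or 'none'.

t_(k+1)/t_k = (20*k**4 + 128*k**3 + 328*k**2 + 394*k + 187)/(20*k**4 + 48*k**3 + 64*k**2 + 42*k + 13).
Factor: A=1; B=1; C=k**4 + 12*k**3/5 + 16*k**2/5 + 21*k/10 + 13/20.
Set up (1)·f(k+1) − (1)·f(k) − (k**4 + 12*k**3/5 + 16*k**2/5 + 21*k/10 + 13/20) = 0.
Bound: deg f ≤ 5.
A polynomial solution: f(k) = k*(4*k**4 + 2*k**3 + 4*k**2 + k + 2)/20.
So s_k = (B(k−1)f/C)·t_k = (k*(4*k**4 + 2*k**3 + 4*k**2 + k + 2)/(20*k**4 + 48*k**3 + 64*k**2 + 42*k + 13))·t_k = k*(4*k**4 + 2*k**3 + 4*k**2 + k + 2).
s_(k+1) − s_k = 20*k**4 + 48*k**3 + 64*k**2 + 42*k + 13 = t_k.

s_k = k*(4*k**4 + 2*k**3 + 4*k**2 + k + 2)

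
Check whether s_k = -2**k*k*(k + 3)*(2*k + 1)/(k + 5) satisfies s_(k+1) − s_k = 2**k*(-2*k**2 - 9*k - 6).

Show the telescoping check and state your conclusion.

s_(k+1) = -2**(k + 1)*(k + 1)*(k + 4)*(2*k + 3)/(k + 6)
s_(k+1) − s_k = 2**k*(-2*k**4 - 27*k**3 - 131*k**2 - 236*k - 120)/(k**2 + 11*k + 30)
(s_(k+1) − s_k) − t_k = 2**(k + 1)*(2*k**3 + 17*k**2 + 50*k + 30)/(k**2 + 11*k + 30)

Invalid: residual 2**(k + 1)*(2*k**3 + 17*k**2 + 50*k + 30)/(k**2 + 11*k + 30) ≠ 0.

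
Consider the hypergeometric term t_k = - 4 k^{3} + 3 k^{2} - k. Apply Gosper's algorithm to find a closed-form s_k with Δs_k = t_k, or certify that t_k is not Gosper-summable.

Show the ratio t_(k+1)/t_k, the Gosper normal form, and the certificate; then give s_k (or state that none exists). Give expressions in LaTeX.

Ratio r(k) = (4*k**3 + 9*k**2 + 7*k + 2)/(k*(4*k**2 - 3*k + 1)).
Gosper form: A/B · C(k+1)/C(k) with A=1, B=1, C=k**3 - 3*k**2/4 + k/4.
Set up (1)·f(k+1) − (1)·f(k) − (k**3 - 3*k**2/4 + k/4) = 0.
Degrees (0,0,3) ⇒ d ≤ 4.
Coefficient equations give f(k) = k*(k - 1)**3/4.
Get s_k = R·t_k = k*(-k**3 + 3*k**2 - 3*k + 1) with R(k) = B(k−1)f(k)/C(k) = (k - 1)**3/(4*k**2 - 3*k + 1).
Verify: k*(-4*k**2 + 3*k - 1) matches t_k.

s_k = k \left(- k^{3} + 3 k^{2} - 3 k + 1\right)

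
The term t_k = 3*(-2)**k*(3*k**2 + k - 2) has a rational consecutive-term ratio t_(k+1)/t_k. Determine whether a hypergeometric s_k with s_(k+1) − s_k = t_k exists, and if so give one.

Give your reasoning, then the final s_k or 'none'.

s_k = (-2)**k*(-3*k**2 + 3*k + 2)

Compute t_(k+1)/t_k: get 2*(-k - 3*(k + 1)**2 + 1)/(3*k**2 + k - 2).
Take A(k)=-2, B(k)=1, C(k)=k**2 + k/3 - 2/3.
Set up (-2)·f(k+1) − (1)·f(k) − (k**2 + k/3 - 2/3) = 0.
From deg A=0, deg B=0, deg C=2: d=2.
Match coefficients ⇒ f(k) = -(3*k**2 - 3*k - 2)/9.
Certificate R = B(k−1)f/C = -(3*k**2 - 3*k - 2)/(3*(k + 1)*(3*k - 2)) gives s_k = (-2)**k*(-3*k**2 + 3*k + 2).
s_(k+1) − s_k = 3*(-2)**k*(3*k**2 + k - 2) = t_k.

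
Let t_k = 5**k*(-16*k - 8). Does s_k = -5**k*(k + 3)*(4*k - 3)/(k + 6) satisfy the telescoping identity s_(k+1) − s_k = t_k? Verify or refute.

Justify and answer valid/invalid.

s_(k+1) = -5**(k + 1)*(k + 4)*(4*k + 1)/(k + 7)
s_(k+1) − s_k = 5**k*(-16*k**3 - 168*k**2 - 476*k - 183)/(k**2 + 13*k + 42)
(s_(k+1) − s_k) − t_k = 5**k*(48*k**2 + 300*k + 153)/(k**2 + 13*k + 42)

Invalid: residual 5**k*(48*k**2 + 300*k + 153)/(k**2 + 13*k + 42) ≠ 0.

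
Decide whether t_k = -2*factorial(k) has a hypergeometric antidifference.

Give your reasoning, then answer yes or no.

No; the degree bound rules out any f.

Compute t_(k+1)/t_k: get k + 1.
A = k + 1, B = 1, C = 1.
f must satisfy (k + 1)·f(k+1) − (1)·f(k) = 1.
deg f ≤ -1 (via 1,0,0).
d = -1 < 0 ⇒ no nonzero polynomial f; not summable.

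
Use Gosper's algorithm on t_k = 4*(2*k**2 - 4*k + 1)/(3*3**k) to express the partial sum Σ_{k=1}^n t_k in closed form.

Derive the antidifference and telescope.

r(k) = (2*k**2 - 1)/(3*(2*k**2 - 4*k + 1)) after simplifying.
Take A(k)=1/3, B(k)=1, C(k)=k**2 - 2*k + 1/2.
Solve (1/3)·f(k+1) − (1)·f(k) = k**2 - 2*k + 1/2.
Bound: deg f ≤ 2.
A polynomial solution: f(k) = -3*(2*k**2 - 2*k + 1)/4.
Then R = B(k−1)f/C = -3*(2*k**2 - 2*k + 1)/(2*(2*k**2 - 4*k + 1)), so s_k = R(k)·t_k = 2*(-2*k**2 + 2*k - 1)/3**k.
Δs = 4*(2*k**2 - 4*k + 1)/(3*3**k), as required.
Telescope: S(n) = s_(n+1) − s_(1) = 2*3**(-n - 1)*(-2*n**2 - 2*n - 1) − (-2/3) = 2*3**(-n - 1)*(3**n - 2*n**2 - 2*n - 1).

S(n) = 2*3**(-n - 1)*(3**n - 2*n**2 - 2*n - 1)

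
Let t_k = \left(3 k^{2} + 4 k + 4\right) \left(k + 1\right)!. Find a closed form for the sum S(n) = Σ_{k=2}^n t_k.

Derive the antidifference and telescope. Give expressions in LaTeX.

S(n) = 3 n \left(n + 2\right)! + \left(n + 2\right)! - 24

Ratio r(k) = (k + 2)*(4*k + 3*(k + 1)**2 + 8)/(3*k**2 + 4*k + 4).
Normal form (A,B,C) = (k + 2, 1, k**2 + 4*k/3 + 4/3).
Key eq: (k + 2)·f(k+1) = (1)·f(k) + (k**2 + 4*k/3 + 4/3).
deg f ≤ 1 (via 1,0,2).
Solving with deg f ≤ 1: f(k) = (3*k - 2)/3.
Get s_k = R·t_k = (3*k - 2)*factorial(k + 1) with R(k) = B(k−1)f(k)/C(k) = (3*k - 2)/(3*k**2 + 4*k + 4).
s_(k+1) − s_k = (3*k**2 + 4*k + 4)*factorial(k + 1) = t_k.
s_(n+1) = (3*n + 1)*factorial(n + 2) and s_(2) = 24, so S(n) = 3*n*factorial(n + 2) + factorial(n + 2) - 24.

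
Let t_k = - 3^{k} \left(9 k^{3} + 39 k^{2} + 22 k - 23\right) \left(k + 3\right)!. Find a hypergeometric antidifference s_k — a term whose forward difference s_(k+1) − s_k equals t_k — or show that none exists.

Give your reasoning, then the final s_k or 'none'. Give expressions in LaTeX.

s_k = 3^{k} \left(- 3 k^{2} + 4 k + 1\right) \left(k + 3\right)!

The ratio is 3*(9*k**4 + 102*k**3 + 391*k**2 + 555*k + 188)/(9*k**3 + 39*k**2 + 22*k - 23).
Factor: A=3*k + 12; B=1; C=k**3 + 13*k**2/3 + 22*k/9 - 23/9.
Set up (3*k + 12)·f(k+1) − (1)·f(k) − (k**3 + 13*k**2/3 + 22*k/9 - 23/9) = 0.
deg f ≤ 2 (via 1,0,3).
Match coefficients ⇒ f(k) = (3*k**2 - 4*k - 1)/9.
Certificate R = B(k−1)f/C = (3*k**2 - 4*k - 1)/(9*k**3 + 39*k**2 + 22*k - 23) gives s_k = 3**k*(-3*k**2 + 4*k + 1)*factorial(k + 3).
s_(k+1) − s_k = -3**k*(9*k**3 + 39*k**2 + 22*k - 23)*factorial(k + 3) = t_k.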